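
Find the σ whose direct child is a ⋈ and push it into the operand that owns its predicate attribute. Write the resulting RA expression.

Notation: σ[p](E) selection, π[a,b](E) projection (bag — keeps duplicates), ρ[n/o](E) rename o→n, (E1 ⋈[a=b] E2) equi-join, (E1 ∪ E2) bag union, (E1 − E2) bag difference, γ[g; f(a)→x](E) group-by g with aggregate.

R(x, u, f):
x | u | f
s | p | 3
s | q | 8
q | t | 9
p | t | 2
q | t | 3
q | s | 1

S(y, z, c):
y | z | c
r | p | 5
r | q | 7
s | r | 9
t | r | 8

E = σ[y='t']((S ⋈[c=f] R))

σ filters on y, owned by the left side.
E' = (σ[y='t'](S) ⋈[c=f] R)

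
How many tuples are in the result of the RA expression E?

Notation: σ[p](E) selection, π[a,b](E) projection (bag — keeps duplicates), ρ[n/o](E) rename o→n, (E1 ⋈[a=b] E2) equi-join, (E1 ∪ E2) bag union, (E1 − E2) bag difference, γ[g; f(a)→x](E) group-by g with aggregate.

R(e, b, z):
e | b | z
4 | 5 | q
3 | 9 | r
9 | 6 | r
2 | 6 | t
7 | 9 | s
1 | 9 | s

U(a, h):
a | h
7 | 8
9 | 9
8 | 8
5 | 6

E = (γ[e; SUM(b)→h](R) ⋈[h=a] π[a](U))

Row counts bottom-up:
  R → 6
  γ[e; SUM(b)→h](R) → 6
  U → 4
  π[a](U) → 4
  (γ[e; SUM(b)→h](R) ⋈[h=a] π[a](U)) → 4

|E| = 4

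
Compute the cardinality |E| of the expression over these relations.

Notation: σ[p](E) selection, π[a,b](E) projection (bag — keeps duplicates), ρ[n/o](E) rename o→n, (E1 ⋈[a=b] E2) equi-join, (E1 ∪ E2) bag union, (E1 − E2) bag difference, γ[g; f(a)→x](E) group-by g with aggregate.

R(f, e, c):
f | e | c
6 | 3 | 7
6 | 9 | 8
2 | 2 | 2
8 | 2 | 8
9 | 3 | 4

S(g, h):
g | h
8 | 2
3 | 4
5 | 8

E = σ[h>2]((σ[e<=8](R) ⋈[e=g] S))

Row counts bottom-up:
  R → 5
  σ[e<=8](R) → 4
  S → 3
  (σ[e<=8](R) ⋈[e=g] S) → 2
  σ[h>2]((σ[e<=8](R) ⋈[e=g] S)) → 2

|E| = 2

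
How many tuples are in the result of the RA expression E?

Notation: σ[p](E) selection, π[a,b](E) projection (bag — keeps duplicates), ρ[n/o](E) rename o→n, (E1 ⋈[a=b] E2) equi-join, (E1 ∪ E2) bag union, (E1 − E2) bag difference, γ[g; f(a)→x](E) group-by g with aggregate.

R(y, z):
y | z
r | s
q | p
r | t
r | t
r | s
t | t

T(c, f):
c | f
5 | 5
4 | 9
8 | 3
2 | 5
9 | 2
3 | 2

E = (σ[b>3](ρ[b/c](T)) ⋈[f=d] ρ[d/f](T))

Row counts bottom-up:
  T → 6
  ρ[b/c](T) → 6
  σ[b>3](ρ[b/c](T)) → 4
  T → 6
  ρ[d/f](T) → 6
  (σ[b>3](ρ[b/c](T)) ⋈[f=d] ρ[d/f](T)) → 6

|E| = 6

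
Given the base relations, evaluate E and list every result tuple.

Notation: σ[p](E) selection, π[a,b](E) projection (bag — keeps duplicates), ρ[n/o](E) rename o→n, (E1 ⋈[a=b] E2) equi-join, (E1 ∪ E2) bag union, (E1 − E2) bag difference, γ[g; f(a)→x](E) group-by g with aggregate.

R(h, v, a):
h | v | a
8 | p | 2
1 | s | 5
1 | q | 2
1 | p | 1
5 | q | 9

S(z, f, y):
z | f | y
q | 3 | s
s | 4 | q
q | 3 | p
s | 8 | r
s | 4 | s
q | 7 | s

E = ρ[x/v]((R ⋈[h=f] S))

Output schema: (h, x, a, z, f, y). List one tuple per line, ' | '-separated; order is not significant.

Per-node cardinality:
  R → 5
  S → 6
  (R ⋈[h=f] S) → 1
  ρ[x/v]((R ⋈[h=f] S)) → 1

== RESULT ==
h | x | a | z | f | y
8 | p | 2 | s | 8 | r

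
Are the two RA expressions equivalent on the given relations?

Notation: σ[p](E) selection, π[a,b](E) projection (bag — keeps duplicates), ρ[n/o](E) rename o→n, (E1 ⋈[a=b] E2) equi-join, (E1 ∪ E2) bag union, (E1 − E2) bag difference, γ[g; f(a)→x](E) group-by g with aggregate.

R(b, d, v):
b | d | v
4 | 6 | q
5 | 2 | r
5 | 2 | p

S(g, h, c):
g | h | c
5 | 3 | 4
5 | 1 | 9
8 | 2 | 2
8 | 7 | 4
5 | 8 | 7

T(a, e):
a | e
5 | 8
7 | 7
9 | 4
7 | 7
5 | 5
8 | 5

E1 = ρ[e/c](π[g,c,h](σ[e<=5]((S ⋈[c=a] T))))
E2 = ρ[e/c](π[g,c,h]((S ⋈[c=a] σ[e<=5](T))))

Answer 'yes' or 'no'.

E1 stepwise |·|:
  S → 5
  T → 6
  (S ⋈[c=a] T) → 3
  σ[e<=5]((S ⋈[c=a] T)) → 1
  π[g,c,h](σ[e<=5]((S ⋈[c=a] T))) → 1
  ρ[e/c](π[g,c,h](σ[e<=5]((S ⋈[c=a] T)))) → 1
E2 stepwise |·|:
  S → 5
  T → 6
  σ[e<=5](T) → 3
  (S ⋈[c=a] σ[e<=5](T)) → 1
  π[g,c,h]((S ⋈[c=a] σ[e<=5](T))) → 1
  ρ[e/c](π[g,c,h]((S ⋈[c=a] σ[e<=5](T)))) → 1

E1 and E2 produce the same multiset:
g | e | h
5 | 9 | 1

yes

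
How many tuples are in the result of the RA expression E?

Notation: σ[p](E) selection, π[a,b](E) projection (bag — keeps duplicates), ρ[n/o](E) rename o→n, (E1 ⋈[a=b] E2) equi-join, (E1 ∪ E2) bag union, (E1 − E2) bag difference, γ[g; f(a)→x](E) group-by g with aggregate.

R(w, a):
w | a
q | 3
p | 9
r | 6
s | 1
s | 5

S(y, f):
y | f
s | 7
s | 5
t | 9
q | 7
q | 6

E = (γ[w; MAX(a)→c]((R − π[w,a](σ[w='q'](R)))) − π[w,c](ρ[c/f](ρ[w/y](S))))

Subexpression sizes:
  R → 5
  R → 5
  σ[w='q'](R) → 1
  π[w,a](σ[w='q'](R)) → 1
  (R − π[w,a](σ[w='q'](R))) → 4
  γ[w; MAX(a)→c]((R − π[w,a](σ[w='q'](R)))) → 3
  S → 5
  ρ[w/y](S) → 5
  ρ[c/f](ρ[w/y](S)) → 5
  π[w,c](ρ[c/f](ρ[w/y](S))) → 5
  (γ[w; MAX(a)→c]((R − π[w,a](σ[w='q'](R)))) − π[w,c](ρ[c/f](ρ[w/y](S)))) → 2

|E| = 2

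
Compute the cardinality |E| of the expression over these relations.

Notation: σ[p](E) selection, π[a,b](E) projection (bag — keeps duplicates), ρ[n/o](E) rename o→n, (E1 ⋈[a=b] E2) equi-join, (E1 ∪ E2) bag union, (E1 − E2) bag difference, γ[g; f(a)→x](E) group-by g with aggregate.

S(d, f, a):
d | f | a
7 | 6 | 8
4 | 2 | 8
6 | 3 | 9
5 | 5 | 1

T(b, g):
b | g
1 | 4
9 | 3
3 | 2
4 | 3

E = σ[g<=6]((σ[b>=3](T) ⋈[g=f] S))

Row counts bottom-up:
  T → 4
  σ[b>=3](T) → 3
  S → 4
  (σ[b>=3](T) ⋈[g=f] S) → 3
  σ[g<=6]((σ[b>=3](T) ⋈[g=f] S)) → 3

|E| = 3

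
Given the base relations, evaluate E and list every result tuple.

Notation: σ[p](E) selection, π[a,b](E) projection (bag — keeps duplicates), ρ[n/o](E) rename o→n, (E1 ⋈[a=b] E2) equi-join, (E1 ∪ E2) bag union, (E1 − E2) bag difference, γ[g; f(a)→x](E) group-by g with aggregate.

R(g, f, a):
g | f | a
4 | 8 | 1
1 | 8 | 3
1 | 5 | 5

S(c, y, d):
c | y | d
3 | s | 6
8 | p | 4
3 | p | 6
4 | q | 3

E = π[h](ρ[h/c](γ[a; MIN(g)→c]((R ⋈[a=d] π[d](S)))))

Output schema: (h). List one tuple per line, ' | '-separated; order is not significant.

Stepwise |·|:
  R → 3
  S → 4
  π[d](S) → 4
  (R ⋈[a=d] π[d](S)) → 1
  γ[a; MIN(g)→c]((R ⋈[a=d] π[d](S))) → 1
  ρ[h/c](γ[a; MIN(g)→c]((R ⋈[a=d] π[d](S)))) → 1
  π[h](ρ[h/c](γ[a; MIN(g)→c]((R ⋈[a=d] π[d](S))))) → 1

== RESULT ==
h
1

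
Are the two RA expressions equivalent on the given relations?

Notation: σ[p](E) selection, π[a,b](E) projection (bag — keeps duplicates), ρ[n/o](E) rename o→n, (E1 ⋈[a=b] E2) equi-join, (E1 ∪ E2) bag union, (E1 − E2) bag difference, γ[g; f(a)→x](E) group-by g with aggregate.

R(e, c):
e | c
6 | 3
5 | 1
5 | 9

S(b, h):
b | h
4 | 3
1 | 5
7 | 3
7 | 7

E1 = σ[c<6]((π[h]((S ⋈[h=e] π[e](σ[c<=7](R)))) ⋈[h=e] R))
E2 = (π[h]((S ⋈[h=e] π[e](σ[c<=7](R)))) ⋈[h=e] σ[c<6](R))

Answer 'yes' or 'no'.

E1 per-node cardinality:
  S → 4
  R → 3
  σ[c<=7](R) → 2
  π[e](σ[c<=7](R)) → 2
  (S ⋈[h=e] π[e](σ[c<=7](R))) → 1
  π[h]((S ⋈[h=e] π[e](σ[c<=7](R)))) → 1
  R → 3
  (π[h]((S ⋈[h=e] π[e](σ[c<=7](R)))) ⋈[h=e] R) → 2
  σ[c<6]((π[h]((S ⋈[h=e] π[e](σ[c<=7](R)))) ⋈[h=e] R)) → 1
E2 per-node cardinality:
  S → 4
  R → 3
  σ[c<=7](R) → 2
  π[e](σ[c<=7](R)) → 2
  (S ⋈[h=e] π[e](σ[c<=7](R))) → 1
  π[h]((S ⋈[h=e] π[e](σ[c<=7](R)))) → 1
  R → 3
  σ[c<6](R) → 2
  (π[h]((S ⋈[h=e] π[e](σ[c<=7](R)))) ⋈[h=e] σ[c<6](R)) → 1

E1 and E2 produce the same multiset:
h | e | c
5 | 5 | 1

yes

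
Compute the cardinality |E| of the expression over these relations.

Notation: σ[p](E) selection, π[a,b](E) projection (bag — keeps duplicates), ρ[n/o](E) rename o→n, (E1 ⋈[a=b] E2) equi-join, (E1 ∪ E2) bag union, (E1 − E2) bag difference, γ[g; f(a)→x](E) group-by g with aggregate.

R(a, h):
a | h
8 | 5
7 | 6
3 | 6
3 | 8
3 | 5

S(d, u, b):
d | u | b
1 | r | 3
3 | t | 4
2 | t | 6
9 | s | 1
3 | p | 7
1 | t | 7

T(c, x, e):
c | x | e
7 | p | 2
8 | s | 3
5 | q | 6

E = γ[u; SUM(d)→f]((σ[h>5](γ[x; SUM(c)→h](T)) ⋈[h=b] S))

Per-node cardinality:
  T → 3
  γ[x; SUM(c)→h](T) → 3
  σ[h>5](γ[x; SUM(c)→h](T)) → 2
  S → 6
  (σ[h>5](γ[x; SUM(c)→h](T)) ⋈[h=b] S) → 2
  γ[u; SUM(d)→f]((σ[h>5](γ[x; SUM(c)→h](T)) ⋈[h=b] S)) → 2

|E| = 2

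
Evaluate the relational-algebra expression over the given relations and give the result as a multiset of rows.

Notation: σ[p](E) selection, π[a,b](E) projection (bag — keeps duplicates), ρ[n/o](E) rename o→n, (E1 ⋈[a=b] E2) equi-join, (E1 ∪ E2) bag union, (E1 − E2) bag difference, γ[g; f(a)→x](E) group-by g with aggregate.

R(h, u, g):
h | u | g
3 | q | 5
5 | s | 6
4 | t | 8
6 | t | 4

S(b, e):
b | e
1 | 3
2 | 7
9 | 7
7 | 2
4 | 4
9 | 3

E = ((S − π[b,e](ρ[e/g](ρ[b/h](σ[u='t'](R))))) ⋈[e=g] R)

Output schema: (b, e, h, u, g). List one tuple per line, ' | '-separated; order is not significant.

Per-node cardinality:
  S → 6
  R → 4
  σ[u='t'](R) → 2
  ρ[b/h](σ[u='t'](R)) → 2
  ρ[e/g](ρ[b/h](σ[u='t'](R))) → 2
  π[b,e](ρ[e/g](ρ[b/h](σ[u='t'](R)))) → 2
  (S − π[b,e](ρ[e/g](ρ[b/h](σ[u='t'](R))))) → 6
  R → 4
  ((S − π[b,e](ρ[e/g](ρ[b/h](σ[u='t'](R))))) ⋈[e=g] R) → 1

== RESULT ==
b | e | h | u | g
4 | 4 | 6 | t | 4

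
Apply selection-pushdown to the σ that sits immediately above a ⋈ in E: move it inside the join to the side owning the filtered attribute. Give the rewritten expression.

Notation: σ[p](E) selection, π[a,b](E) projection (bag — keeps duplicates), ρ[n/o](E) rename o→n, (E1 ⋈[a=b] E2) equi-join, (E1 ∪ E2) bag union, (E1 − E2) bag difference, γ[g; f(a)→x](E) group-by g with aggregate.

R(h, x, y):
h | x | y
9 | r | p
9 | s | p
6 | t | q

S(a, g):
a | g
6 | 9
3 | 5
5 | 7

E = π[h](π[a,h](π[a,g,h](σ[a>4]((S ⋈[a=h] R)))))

σ filters on a, owned by the left side.
E' = π[h](π[a,h](π[a,g,h]((σ[a>4](S) ⋈[a=h] R))))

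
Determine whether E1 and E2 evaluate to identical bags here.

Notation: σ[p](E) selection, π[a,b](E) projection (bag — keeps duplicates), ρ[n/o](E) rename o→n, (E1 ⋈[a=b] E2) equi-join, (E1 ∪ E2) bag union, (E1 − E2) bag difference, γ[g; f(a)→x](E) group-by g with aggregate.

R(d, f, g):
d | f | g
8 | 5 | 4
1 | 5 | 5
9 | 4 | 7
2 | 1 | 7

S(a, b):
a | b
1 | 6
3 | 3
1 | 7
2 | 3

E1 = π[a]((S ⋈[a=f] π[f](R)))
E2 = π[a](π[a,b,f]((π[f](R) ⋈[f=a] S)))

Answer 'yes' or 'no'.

E1 row counts bottom-up:
  S → 4
  R → 4
  π[f](R) → 4
  (S ⋈[a=f] π[f](R)) → 2
  π[a]((S ⋈[a=f] π[f](R))) → 2
E2 row counts bottom-up:
  R → 4
  π[f](R) → 4
  S → 4
  (π[f](R) ⋈[f=a] S) → 2
  π[a,b,f]((π[f](R) ⋈[f=a] S)) → 2
  π[a](π[a,b,f]((π[f](R) ⋈[f=a] S))) → 2

E1 and E2 produce the same multiset:
a
1
1

yes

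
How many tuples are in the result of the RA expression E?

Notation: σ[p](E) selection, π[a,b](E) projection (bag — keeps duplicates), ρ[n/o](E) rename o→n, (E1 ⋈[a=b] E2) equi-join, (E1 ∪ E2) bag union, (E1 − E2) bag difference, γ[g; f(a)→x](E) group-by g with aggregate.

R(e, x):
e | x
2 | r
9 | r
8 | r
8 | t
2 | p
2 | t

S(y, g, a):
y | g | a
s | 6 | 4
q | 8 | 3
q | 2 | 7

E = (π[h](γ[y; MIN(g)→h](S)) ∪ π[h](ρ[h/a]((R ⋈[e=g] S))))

Subexpression sizes:
  S → 3
  γ[y; MIN(g)→h](S) → 2
  π[h](γ[y; MIN(g)→h](S)) → 2
  R → 6
  S → 3
  (R ⋈[e=g] S) → 5
  ρ[h/a]((R ⋈[e=g] S)) → 5
  π[h](ρ[h/a]((R ⋈[e=g] S))) → 5
  (π[h](γ[y; MIN(g)→h](S)) ∪ π[h](ρ[h/a]((R ⋈[e=g] S)))) → 7

|E| = 7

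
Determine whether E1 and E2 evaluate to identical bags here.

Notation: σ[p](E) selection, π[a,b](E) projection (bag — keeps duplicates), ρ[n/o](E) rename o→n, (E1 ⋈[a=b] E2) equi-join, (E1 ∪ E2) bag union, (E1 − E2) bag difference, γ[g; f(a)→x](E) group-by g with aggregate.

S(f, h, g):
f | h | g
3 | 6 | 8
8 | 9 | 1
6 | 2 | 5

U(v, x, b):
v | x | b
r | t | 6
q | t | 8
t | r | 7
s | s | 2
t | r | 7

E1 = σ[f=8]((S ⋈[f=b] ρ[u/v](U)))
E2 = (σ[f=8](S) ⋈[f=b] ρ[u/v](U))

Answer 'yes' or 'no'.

E1 subexpression sizes:
  S → 3
  U → 5
  ρ[u/v](U) → 5
  (S ⋈[f=b] ρ[u/v](U)) → 2
  σ[f=8]((S ⋈[f=b] ρ[u/v](U))) → 1
E2 subexpression sizes:
  S → 3
  σ[f=8](S) → 1
  U → 5
  ρ[u/v](U) → 5
  (σ[f=8](S) ⋈[f=b] ρ[u/v](U)) → 1

E1 and E2 produce the same multiset:
f | h | g | u | x | b
8 | 9 | 1 | q | t | 8

yes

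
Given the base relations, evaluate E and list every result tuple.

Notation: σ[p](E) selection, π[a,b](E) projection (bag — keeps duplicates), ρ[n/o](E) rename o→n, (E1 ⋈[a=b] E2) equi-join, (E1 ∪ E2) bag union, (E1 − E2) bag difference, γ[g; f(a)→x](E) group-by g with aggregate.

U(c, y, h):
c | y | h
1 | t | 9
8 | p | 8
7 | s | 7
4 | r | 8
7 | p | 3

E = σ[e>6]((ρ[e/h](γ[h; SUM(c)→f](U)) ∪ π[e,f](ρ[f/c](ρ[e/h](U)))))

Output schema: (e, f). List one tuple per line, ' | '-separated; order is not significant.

Per-node cardinality:
  U → 5
  γ[h; SUM(c)→f](U) → 4
  ρ[e/h](γ[h; SUM(c)→f](U)) → 4
  U → 5
  ρ[e/h](U) → 5
  ρ[f/c](ρ[e/h](U)) → 5
  π[e,f](ρ[f/c](ρ[e/h](U))) → 5
  (ρ[e/h](γ[h; SUM(c)→f](U)) ∪ π[e,f](ρ[f/c](ρ[e/h](U)))) → 9
  σ[e>6]((ρ[e/h](γ[h; SUM(c)→f](U)) ∪ π[e,f](ρ[f/c](ρ[e/h](U))))) → 7

== RESULT ==
e | f
7 | 7
7 | 7
8 | 4
8 | 8
8 | 12
9 | 1
9 | 1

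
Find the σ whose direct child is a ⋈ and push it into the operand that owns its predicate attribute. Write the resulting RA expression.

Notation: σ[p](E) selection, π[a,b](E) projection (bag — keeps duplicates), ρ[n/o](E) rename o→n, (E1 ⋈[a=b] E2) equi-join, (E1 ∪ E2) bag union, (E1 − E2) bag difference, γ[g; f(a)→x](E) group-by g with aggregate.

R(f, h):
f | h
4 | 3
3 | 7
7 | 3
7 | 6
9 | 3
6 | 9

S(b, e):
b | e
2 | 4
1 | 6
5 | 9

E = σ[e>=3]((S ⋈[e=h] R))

σ filters on e, owned by the left side.
E' = (σ[e>=3](S) ⋈[e=h] R)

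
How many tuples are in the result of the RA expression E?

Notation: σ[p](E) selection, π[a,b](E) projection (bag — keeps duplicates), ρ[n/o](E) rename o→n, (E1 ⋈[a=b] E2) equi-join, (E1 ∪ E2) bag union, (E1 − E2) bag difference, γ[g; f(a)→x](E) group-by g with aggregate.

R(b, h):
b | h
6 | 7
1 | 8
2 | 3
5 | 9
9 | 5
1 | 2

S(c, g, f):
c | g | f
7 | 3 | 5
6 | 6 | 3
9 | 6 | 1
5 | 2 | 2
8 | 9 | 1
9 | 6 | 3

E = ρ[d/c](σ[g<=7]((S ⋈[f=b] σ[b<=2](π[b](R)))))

Stepwise |·|:
  S → 6
  R → 6
  π[b](R) → 6
  σ[b<=2](π[b](R)) → 3
  (S ⋈[f=b] σ[b<=2](π[b](R))) → 5
  σ[g<=7]((S ⋈[f=b] σ[b<=2](π[b](R)))) → 3
  ρ[d/c](σ[g<=7]((S ⋈[f=b] σ[b<=2](π[b](R))))) → 3

|E| = 3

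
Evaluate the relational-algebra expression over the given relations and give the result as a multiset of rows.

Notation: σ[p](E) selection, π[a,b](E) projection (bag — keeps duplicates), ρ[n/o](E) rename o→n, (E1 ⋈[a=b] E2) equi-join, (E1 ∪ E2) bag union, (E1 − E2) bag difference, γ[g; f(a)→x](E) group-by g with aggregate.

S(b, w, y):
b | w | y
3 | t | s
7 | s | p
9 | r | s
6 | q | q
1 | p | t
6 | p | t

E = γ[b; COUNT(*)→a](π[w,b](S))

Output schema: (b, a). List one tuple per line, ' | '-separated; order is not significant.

Row counts bottom-up:
  S → 6
  π[w,b](S) → 6
  γ[b; COUNT(*)→a](π[w,b](S)) → 5

== RESULT ==
b | a
1 | 1
3 | 1
6 | 2
7 | 1
9 | 1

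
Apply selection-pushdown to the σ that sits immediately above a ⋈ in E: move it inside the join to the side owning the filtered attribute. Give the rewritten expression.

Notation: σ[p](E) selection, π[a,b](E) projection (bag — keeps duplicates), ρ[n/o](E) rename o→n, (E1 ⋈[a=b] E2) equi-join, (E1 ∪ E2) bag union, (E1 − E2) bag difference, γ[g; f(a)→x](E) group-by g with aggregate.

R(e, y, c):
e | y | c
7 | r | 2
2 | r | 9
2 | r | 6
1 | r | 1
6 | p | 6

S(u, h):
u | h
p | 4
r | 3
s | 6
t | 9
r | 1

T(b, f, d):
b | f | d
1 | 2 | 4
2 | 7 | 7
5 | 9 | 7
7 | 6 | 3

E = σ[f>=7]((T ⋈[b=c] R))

σ filters on f, owned by the left side.
E' = (σ[f>=7](T) ⋈[b=c] R)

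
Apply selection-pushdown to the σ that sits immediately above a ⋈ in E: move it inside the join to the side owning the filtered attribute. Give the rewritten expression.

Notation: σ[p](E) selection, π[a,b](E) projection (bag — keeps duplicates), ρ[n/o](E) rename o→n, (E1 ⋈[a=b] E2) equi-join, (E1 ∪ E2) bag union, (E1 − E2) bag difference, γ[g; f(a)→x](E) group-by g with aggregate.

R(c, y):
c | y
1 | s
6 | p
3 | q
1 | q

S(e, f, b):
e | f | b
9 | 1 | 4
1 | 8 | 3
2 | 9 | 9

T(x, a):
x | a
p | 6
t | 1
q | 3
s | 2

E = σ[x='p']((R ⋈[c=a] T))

σ filters on x, owned by the right side.
E' = (R ⋈[c=a] σ[x='p'](T))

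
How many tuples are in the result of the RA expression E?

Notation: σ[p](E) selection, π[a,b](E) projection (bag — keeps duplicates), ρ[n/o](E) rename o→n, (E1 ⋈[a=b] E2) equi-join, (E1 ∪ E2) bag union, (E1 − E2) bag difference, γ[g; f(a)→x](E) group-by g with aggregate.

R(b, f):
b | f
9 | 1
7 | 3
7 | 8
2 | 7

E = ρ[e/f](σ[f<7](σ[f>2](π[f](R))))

Per-node cardinality:
  R → 4
  π[f](R) → 4
  σ[f>2](π[f](R)) → 3
  σ[f<7](σ[f>2](π[f](R))) → 1
  ρ[e/f](σ[f<7](σ[f>2](π[f](R)))) → 1

|E| = 1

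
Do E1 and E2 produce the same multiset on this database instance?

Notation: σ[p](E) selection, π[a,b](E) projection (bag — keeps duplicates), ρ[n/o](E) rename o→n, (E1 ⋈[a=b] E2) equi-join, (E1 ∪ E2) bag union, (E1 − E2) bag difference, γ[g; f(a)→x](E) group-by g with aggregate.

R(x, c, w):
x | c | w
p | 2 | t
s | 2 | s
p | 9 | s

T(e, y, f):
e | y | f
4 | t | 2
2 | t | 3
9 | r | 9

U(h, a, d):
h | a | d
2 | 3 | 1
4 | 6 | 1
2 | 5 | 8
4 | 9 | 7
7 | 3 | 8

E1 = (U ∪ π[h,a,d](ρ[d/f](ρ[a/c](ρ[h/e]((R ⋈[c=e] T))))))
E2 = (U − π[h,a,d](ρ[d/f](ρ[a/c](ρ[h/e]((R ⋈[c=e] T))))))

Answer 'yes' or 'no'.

E1 row counts bottom-up:
  U → 5
  R → 3
  T → 3
  (R ⋈[c=e] T) → 3
  ρ[h/e]((R ⋈[c=e] T)) → 3
  ρ[a/c](ρ[h/e]((R ⋈[c=e] T))) → 3
  ρ[d/f](ρ[a/c](ρ[h/e]((R ⋈[c=e] T)))) → 3
  π[h,a,d](ρ[d/f](ρ[a/c](ρ[h/e]((R ⋈[c=e] T))))) → 3
  (U ∪ π[h,a,d](ρ[d/f](ρ[a/c](ρ[h/e]((R ⋈[c=e] T)))))) → 8
E2 row counts bottom-up:
  U → 5
  R → 3
  T → 3
  (R ⋈[c=e] T) → 3
  ρ[h/e]((R ⋈[c=e] T)) → 3
  ρ[a/c](ρ[h/e]((R ⋈[c=e] T))) → 3
  ρ[d/f](ρ[a/c](ρ[h/e]((R ⋈[c=e] T)))) → 3
  π[h,a,d](ρ[d/f](ρ[a/c](ρ[h/e]((R ⋈[c=e] T))))) → 3
  (U − π[h,a,d](ρ[d/f](ρ[a/c](ρ[h/e]((R ⋈[c=e] T)))))) → 5

E1 result:
h | a | d
2 | 2 | 3
2 | 2 | 3
2 | 3 | 1
2 | 5 | 8
4 | 6 | 1
4 | 9 | 7
7 | 3 | 8
9 | 9 | 9
E2 result:
h | a | d
2 | 3 | 1
2 | 5 | 8
4 | 6 | 1
4 | 9 | 7
7 | 3 | 8
Witness: (2, 2, 3) appears 2× in E1 but 0× in E2.

no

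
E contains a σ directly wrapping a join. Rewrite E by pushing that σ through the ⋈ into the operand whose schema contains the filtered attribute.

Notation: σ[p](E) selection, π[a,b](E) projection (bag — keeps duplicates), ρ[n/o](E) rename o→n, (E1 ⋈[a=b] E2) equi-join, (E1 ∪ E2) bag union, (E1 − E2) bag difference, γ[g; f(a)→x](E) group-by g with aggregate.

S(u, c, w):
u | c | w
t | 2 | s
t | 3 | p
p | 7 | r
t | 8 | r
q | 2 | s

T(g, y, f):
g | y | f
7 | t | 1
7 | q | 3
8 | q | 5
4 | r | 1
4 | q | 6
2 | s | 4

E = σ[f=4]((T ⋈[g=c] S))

σ filters on f, owned by the left side.
E' = (σ[f=4](T) ⋈[g=c] S)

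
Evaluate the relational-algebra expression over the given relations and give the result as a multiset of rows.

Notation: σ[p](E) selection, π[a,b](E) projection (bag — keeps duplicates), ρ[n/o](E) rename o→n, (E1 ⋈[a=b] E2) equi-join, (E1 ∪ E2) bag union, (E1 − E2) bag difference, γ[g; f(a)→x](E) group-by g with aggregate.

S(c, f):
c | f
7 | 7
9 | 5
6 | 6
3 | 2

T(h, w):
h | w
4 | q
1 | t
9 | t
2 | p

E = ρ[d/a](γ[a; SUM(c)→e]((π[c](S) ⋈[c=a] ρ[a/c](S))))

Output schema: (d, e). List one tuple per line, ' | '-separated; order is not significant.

Per-node cardinality:
  S → 4
  π[c](S) → 4
  S → 4
  ρ[a/c](S) → 4
  (π[c](S) ⋈[c=a] ρ[a/c](S)) → 4
  γ[a; SUM(c)→e]((π[c](S) ⋈[c=a] ρ[a/c](S))) → 4
  ρ[d/a](γ[a; SUM(c)→e]((π[c](S) ⋈[c=a] ρ[a/c](S)))) → 4

== RESULT ==
d | e
3 | 3
6 | 6
7 | 7
9 | 9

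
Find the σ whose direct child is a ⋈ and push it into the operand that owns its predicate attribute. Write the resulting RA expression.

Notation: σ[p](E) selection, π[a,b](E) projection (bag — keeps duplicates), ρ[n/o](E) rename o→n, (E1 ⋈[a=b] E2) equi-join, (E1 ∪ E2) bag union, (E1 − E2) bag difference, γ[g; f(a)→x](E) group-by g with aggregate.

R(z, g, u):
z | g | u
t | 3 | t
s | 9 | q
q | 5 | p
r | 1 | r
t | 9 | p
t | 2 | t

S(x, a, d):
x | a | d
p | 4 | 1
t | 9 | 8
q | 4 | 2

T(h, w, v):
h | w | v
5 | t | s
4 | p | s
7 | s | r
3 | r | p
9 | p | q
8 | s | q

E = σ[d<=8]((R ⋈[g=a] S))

σ filters on d, owned by the right side.
E' = (R ⋈[g=a] σ[d<=8](S))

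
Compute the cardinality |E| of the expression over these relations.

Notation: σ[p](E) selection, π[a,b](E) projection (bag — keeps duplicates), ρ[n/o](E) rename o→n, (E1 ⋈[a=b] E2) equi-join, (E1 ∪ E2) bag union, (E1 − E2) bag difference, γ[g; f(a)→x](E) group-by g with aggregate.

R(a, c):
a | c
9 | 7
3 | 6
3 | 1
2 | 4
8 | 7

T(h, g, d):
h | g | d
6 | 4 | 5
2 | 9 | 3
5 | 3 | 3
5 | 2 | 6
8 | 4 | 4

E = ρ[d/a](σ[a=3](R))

Subexpression sizes:
  R → 5
  σ[a=3](R) → 2
  ρ[d/a](σ[a=3](R)) → 2

|E| = 2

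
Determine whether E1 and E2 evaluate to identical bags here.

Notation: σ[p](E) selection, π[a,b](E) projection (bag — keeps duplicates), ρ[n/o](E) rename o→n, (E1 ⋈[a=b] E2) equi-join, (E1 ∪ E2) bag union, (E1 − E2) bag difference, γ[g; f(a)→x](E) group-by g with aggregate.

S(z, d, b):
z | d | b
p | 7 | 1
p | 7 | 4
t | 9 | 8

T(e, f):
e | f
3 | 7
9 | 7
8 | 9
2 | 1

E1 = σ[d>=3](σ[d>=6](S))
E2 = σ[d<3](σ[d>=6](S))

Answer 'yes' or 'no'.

E1 row counts bottom-up:
  S → 3
  σ[d>=6](S) → 3
  σ[d>=3](σ[d>=6](S)) → 3
E2 row counts bottom-up:
  S → 3
  σ[d>=6](S) → 3
  σ[d<3](σ[d>=6](S)) → 0

E1 result:
z | d | b
p | 7 | 1
p | 7 | 4
t | 9 | 8
E2 result:
z | d | b
(0 rows)
Witness: ('p', 7, 1) appears 1× in E1 but 0× in E2.

no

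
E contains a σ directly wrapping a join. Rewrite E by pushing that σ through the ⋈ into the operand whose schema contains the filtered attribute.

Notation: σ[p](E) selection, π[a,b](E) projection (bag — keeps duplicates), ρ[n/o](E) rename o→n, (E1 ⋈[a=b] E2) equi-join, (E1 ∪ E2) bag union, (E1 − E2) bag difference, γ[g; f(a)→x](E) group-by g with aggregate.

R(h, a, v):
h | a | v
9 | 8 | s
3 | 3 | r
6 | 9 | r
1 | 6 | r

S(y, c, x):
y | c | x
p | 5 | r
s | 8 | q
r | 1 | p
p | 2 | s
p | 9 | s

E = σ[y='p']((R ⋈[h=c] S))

σ filters on y, owned by the right side.
E' = (R ⋈[h=c] σ[y='p'](S))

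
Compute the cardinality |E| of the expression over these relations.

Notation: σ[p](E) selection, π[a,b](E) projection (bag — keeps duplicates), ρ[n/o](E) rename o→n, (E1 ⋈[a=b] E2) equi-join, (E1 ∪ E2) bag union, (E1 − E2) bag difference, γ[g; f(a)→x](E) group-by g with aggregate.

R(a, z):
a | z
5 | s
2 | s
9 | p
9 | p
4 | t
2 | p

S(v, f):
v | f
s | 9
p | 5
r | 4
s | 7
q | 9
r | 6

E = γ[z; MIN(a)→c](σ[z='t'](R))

Stepwise |·|:
  R → 6
  σ[z='t'](R) → 1
  γ[z; MIN(a)→c](σ[z='t'](R)) → 1

|E| = 1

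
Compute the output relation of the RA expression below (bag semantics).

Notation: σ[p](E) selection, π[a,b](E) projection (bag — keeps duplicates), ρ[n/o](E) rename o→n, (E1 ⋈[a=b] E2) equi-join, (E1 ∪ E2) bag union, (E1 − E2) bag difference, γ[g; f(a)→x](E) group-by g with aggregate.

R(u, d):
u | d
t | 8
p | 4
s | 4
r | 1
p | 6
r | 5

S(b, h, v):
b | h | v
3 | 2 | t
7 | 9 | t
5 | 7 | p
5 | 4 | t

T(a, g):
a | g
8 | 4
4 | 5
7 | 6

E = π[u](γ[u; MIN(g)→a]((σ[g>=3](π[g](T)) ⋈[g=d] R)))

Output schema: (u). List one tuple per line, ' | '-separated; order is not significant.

Row counts bottom-up:
  T → 3
  π[g](T) → 3
  σ[g>=3](π[g](T)) → 3
  R → 6
  (σ[g>=3](π[g](T)) ⋈[g=d] R) → 4
  γ[u; MIN(g)→a]((σ[g>=3](π[g](T)) ⋈[g=d] R)) → 3
  π[u](γ[u; MIN(g)→a]((σ[g>=3](π[g](T)) ⋈[g=d] R))) → 3

== RESULT ==
u
p
r
s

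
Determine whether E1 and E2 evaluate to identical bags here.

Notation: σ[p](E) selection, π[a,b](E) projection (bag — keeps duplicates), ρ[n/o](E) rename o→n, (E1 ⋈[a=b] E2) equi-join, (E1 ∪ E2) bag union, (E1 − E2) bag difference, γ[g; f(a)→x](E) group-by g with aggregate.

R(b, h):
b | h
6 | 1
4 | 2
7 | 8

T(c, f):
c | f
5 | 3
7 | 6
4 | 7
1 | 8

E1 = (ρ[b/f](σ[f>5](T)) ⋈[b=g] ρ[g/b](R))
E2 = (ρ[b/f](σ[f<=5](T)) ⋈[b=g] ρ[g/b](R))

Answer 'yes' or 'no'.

E1 per-node cardinality:
  T → 4
  σ[f>5](T) → 3
  ρ[b/f](σ[f>5](T)) → 3
  R → 3
  ρ[g/b](R) → 3
  (ρ[b/f](σ[f>5](T)) ⋈[b=g] ρ[g/b](R)) → 2
E2 per-node cardinality:
  T → 4
  σ[f<=5](T) → 1
  ρ[b/f](σ[f<=5](T)) → 1
  R → 3
  ρ[g/b](R) → 3
  (ρ[b/f](σ[f<=5](T)) ⋈[b=g] ρ[g/b](R)) → 0

E1 result:
c | b | g | h
4 | 7 | 7 | 8
7 | 6 | 6 | 1
E2 result:
c | b | g | h
(0 rows)
Witness: (4, 7, 7, 8) appears 1× in E1 but 0× in E2.

no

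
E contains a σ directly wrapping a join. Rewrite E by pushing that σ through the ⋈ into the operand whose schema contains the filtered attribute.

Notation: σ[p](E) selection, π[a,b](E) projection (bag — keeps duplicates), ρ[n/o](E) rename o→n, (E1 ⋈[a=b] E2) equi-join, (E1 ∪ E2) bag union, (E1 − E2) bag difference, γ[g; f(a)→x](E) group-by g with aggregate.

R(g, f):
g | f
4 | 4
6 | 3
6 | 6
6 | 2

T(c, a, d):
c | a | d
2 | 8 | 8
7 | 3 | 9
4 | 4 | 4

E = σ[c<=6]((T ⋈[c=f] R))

σ filters on c, owned by the left side.
E' = (σ[c<=6](T) ⋈[c=f] R)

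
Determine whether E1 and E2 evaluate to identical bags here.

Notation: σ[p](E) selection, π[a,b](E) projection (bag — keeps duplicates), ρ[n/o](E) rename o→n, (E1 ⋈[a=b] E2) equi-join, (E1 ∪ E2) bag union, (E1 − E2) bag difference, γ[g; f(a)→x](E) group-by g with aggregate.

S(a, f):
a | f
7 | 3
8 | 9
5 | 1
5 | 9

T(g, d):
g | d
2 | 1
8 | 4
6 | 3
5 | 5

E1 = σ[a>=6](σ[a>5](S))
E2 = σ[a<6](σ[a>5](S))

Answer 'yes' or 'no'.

E1 row counts bottom-up:
  S → 4
  σ[a>5](S) → 2
  σ[a>=6](σ[a>5](S)) → 2
E2 row counts bottom-up:
  S → 4
  σ[a>5](S) → 2
  σ[a<6](σ[a>5](S)) → 0

E1 result:
a | f
7 | 3
8 | 9
E2 result:
a | f
(0 rows)
Witness: (8, 9) appears 1× in E1 but 0× in E2.

no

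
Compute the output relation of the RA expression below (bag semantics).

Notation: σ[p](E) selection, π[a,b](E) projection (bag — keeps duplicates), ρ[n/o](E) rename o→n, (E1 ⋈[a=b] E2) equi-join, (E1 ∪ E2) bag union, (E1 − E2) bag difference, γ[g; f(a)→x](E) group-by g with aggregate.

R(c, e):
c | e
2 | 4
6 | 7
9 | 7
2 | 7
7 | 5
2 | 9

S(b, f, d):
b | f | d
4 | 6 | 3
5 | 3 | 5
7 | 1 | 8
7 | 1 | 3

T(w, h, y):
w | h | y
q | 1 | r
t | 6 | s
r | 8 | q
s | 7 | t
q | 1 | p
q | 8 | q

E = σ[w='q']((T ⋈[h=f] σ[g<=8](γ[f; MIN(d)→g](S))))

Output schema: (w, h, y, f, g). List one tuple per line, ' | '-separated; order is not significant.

Subexpression sizes:
  T → 6
  S → 4
  γ[f; MIN(d)→g](S) → 3
  σ[g<=8](γ[f; MIN(d)→g](S)) → 3
  (T ⋈[h=f] σ[g<=8](γ[f; MIN(d)→g](S))) → 3
  σ[w='q']((T ⋈[h=f] σ[g<=8](γ[f; MIN(d)→g](S)))) → 2

== RESULT ==
w | h | y | f | g
q | 1 | p | 1 | 3
q | 1 | r | 1 | 3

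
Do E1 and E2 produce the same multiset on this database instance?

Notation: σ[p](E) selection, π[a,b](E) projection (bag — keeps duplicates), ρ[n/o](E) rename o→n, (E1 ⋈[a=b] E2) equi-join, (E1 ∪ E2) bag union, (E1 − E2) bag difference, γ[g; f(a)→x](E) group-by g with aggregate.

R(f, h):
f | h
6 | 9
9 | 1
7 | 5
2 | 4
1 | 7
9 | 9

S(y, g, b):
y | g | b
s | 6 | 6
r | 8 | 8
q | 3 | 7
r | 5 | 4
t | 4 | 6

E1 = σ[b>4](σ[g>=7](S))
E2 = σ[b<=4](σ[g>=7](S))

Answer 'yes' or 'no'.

E1 stepwise |·|:
  S → 5
  σ[g>=7](S) → 1
  σ[b>4](σ[g>=7](S)) → 1
E2 stepwise |·|:
  S → 5
  σ[g>=7](S) → 1
  σ[b<=4](σ[g>=7](S)) → 0

E1 result:
y | g | b
r | 8 | 8
E2 result:
y | g | b
(0 rows)
Witness: ('r', 8, 8) appears 1× in E1 but 0× in E2.

no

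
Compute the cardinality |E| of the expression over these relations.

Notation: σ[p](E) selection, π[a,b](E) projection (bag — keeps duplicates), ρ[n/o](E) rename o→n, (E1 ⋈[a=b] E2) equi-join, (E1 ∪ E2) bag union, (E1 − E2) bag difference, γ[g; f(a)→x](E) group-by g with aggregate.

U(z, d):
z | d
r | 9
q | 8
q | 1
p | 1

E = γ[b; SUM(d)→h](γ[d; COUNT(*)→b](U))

Per-node cardinality:
  U → 4
  γ[d; COUNT(*)→b](U) → 3
  γ[b; SUM(d)→h](γ[d; COUNT(*)→b](U)) → 2

|E| = 2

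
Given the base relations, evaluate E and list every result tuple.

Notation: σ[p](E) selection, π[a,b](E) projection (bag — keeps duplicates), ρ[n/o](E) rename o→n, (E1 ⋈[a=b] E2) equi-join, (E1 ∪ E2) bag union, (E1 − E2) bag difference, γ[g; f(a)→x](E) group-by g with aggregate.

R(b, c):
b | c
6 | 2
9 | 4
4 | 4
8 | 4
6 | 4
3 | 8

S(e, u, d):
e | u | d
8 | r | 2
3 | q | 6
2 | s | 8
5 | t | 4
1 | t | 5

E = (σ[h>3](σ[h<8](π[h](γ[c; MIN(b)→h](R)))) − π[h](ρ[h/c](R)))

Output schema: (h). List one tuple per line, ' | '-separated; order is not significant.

Stepwise |·|:
  R → 6
  γ[c; MIN(b)→h](R) → 3
  π[h](γ[c; MIN(b)→h](R)) → 3
  σ[h<8](π[h](γ[c; MIN(b)→h](R))) → 3
  σ[h>3](σ[h<8](π[h](γ[c; MIN(b)→h](R)))) → 2
  R → 6
  ρ[h/c](R) → 6
  π[h](ρ[h/c](R)) → 6
  (σ[h>3](σ[h<8](π[h](γ[c; MIN(b)→h](R)))) − π[h](ρ[h/c](R))) → 1

== RESULT ==
h
6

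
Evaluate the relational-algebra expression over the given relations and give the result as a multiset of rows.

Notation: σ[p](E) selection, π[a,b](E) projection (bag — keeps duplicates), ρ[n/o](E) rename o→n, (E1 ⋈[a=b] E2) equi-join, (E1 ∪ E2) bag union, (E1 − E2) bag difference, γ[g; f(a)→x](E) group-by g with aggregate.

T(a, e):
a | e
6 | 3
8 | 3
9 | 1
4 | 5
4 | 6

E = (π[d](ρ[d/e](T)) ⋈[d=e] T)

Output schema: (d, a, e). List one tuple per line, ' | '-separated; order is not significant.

Row counts bottom-up:
  T → 5
  ρ[d/e](T) → 5
  π[d](ρ[d/e](T)) → 5
  T → 5
  (π[d](ρ[d/e](T)) ⋈[d=e] T) → 7

== RESULT ==
d | a | e
1 | 9 | 1
3 | 6 | 3
3 | 6 | 3
3 | 8 | 3
3 | 8 | 3
5 | 4 | 5
6 | 4 | 6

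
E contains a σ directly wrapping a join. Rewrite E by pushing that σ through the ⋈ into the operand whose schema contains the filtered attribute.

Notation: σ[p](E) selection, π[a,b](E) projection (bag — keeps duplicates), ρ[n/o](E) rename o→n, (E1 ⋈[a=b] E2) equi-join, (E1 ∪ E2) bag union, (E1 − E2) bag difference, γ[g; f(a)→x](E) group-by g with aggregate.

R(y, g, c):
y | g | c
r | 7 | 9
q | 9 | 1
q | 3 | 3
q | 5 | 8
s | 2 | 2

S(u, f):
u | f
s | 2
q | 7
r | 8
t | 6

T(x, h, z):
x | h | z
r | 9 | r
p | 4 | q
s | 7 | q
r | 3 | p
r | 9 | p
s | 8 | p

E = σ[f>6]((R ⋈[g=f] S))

σ filters on f, owned by the right side.
E' = (R ⋈[g=f] σ[f>6](S))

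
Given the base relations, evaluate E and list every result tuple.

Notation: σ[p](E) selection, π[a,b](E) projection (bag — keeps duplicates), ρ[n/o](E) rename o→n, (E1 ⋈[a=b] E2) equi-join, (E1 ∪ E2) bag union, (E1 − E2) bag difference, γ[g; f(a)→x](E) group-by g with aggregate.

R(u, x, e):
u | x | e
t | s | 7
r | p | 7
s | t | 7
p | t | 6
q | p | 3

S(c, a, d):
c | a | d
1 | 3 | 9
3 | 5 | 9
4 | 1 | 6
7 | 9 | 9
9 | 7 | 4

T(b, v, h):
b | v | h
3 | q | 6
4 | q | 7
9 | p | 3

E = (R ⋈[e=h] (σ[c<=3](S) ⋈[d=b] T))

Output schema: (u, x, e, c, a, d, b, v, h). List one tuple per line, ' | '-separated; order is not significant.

Per-node cardinality:
  R → 5
  S → 5
  σ[c<=3](S) → 2
  T → 3
  (σ[c<=3](S) ⋈[d=b] T) → 2
  (R ⋈[e=h] (σ[c<=3](S) ⋈[d=b] T)) → 2

== RESULT ==
u | x | e | c | a | d | b | v | h
q | p | 3 | 1 | 3 | 9 | 9 | p | 3
q | p | 3 | 3 | 5 | 9 | 9 | p | 3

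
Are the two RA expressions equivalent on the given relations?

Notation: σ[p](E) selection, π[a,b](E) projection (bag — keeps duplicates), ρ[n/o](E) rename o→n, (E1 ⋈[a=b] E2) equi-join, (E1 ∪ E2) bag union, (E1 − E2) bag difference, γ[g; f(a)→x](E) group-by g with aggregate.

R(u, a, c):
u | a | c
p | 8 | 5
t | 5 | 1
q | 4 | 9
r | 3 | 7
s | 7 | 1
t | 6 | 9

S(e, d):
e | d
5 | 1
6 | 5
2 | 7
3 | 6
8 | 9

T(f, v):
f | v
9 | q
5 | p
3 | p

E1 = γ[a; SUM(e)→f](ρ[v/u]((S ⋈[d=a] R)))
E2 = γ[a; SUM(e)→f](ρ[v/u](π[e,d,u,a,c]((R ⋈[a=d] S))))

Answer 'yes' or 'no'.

E1 per-node cardinality:
  S → 5
  R → 6
  (S ⋈[d=a] R) → 3
  ρ[v/u]((S ⋈[d=a] R)) → 3
  γ[a; SUM(e)→f](ρ[v/u]((S ⋈[d=a] R))) → 3
E2 per-node cardinality:
  R → 6
  S → 5
  (R ⋈[a=d] S) → 3
  π[e,d,u,a,c]((R ⋈[a=d] S)) → 3
  ρ[v/u](π[e,d,u,a,c]((R ⋈[a=d] S))) → 3
  γ[a; SUM(e)→f](ρ[v/u](π[e,d,u,a,c]((R ⋈[a=d] S)))) → 3

E1 and E2 produce the same multiset:
a | f
5 | 6
6 | 3
7 | 2

yes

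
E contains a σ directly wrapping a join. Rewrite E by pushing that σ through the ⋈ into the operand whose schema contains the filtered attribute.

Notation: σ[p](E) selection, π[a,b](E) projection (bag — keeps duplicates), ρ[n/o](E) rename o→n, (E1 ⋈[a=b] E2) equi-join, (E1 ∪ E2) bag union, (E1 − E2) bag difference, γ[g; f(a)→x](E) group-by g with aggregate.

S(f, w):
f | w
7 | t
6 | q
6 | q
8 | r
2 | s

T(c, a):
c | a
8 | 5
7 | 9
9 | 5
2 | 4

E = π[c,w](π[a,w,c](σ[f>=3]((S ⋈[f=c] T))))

σ filters on f, owned by the left side.
E' = π[c,w](π[a,w,c]((σ[f>=3](S) ⋈[f=c] T)))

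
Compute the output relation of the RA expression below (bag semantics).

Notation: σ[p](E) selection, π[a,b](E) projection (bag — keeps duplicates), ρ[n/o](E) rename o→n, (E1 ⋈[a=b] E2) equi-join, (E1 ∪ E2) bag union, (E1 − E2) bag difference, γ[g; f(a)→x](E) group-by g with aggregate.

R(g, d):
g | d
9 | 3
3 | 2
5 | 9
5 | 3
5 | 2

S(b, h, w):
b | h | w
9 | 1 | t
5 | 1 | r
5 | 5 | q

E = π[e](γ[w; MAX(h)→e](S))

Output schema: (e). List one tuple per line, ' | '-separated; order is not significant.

Subexpression sizes:
  S → 3
  γ[w; MAX(h)→e](S) → 3
  π[e](γ[w; MAX(h)→e](S)) → 3

== RESULT ==
e
1
1
5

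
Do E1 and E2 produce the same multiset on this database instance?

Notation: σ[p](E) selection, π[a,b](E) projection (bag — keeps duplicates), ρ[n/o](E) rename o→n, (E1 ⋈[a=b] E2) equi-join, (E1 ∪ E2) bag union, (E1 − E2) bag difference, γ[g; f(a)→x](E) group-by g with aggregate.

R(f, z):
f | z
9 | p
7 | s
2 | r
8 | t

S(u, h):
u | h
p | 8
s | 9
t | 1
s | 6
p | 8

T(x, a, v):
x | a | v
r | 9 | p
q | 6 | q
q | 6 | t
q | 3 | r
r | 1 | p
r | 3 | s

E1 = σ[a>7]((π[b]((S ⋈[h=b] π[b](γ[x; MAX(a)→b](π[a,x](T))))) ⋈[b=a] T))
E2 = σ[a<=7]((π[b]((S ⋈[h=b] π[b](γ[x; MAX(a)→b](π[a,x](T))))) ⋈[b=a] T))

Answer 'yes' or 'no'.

E1 per-node cardinality:
  S → 5
  T → 6
  π[a,x](T) → 6
  γ[x; MAX(a)→b](π[a,x](T)) → 2
  π[b](γ[x; MAX(a)→b](π[a,x](T))) → 2
  (S ⋈[h=b] π[b](γ[x; MAX(a)→b](π[a,x](T)))) → 2
  π[b]((S ⋈[h=b] π[b](γ[x; MAX(a)→b](π[a,x](T))))) → 2
  T → 6
  (π[b]((S ⋈[h=b] π[b](γ[x; MAX(a)→b](π[a,x](T))))) ⋈[b=a] T) → 3
  σ[a>7]((π[b]((S ⋈[h=b] π[b](γ[x; MAX(a)→b](π[a,x](T))))) ⋈[b=a] T)) → 1
E2 per-node cardinality:
  S → 5
  T → 6
  π[a,x](T) → 6
  γ[x; MAX(a)→b](π[a,x](T)) → 2
  π[b](γ[x; MAX(a)→b](π[a,x](T))) → 2
  (S ⋈[h=b] π[b](γ[x; MAX(a)→b](π[a,x](T)))) → 2
  π[b]((S ⋈[h=b] π[b](γ[x; MAX(a)→b](π[a,x](T))))) → 2
  T → 6
  (π[b]((S ⋈[h=b] π[b](γ[x; MAX(a)→b](π[a,x](T))))) ⋈[b=a] T) → 3
  σ[a<=7]((π[b]((S ⋈[h=b] π[b](γ[x; MAX(a)→b](π[a,x](T))))) ⋈[b=a] T)) → 2

E1 result:
b | x | a | v
9 | r | 9 | p
E2 result:
b | x | a | v
6 | q | 6 | q
6 | q | 6 | t
Witness: (6, 'q', 6, 'q') appears 0× in E1 but 1× in E2.

no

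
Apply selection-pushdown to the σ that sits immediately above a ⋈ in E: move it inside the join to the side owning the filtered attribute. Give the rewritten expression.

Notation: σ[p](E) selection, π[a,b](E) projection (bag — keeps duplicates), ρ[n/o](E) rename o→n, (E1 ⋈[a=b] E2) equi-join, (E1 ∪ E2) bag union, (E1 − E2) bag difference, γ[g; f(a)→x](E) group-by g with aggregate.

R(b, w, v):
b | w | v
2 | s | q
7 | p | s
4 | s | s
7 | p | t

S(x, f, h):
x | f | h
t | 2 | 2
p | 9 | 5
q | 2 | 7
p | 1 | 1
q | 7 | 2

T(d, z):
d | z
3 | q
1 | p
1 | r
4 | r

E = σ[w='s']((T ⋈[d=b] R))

σ filters on w, owned by the right side.
E' = (T ⋈[d=b] σ[w='s'](R))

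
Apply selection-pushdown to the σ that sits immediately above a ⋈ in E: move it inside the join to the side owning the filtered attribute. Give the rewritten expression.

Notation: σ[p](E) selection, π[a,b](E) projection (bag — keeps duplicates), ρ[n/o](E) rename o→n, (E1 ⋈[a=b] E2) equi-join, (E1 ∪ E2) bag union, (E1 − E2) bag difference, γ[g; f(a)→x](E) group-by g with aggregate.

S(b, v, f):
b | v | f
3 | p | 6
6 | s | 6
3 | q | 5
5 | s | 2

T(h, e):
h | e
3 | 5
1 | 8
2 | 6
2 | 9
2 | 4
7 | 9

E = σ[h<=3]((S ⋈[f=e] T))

σ filters on h, owned by the right side.
E' = (S ⋈[f=e] σ[h<=3](T))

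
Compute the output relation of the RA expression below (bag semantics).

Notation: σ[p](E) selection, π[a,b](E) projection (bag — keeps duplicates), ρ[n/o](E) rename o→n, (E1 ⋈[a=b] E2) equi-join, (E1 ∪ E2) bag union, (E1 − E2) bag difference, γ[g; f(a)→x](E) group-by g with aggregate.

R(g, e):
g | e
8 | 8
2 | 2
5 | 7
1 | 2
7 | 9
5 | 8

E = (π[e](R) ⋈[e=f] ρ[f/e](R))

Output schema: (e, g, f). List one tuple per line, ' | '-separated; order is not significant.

Subexpression sizes:
  R → 6
  π[e](R) → 6
  R → 6
  ρ[f/e](R) → 6
  (π[e](R) ⋈[e=f] ρ[f/e](R)) → 10

== RESULT ==
e | g | f
2 | 1 | 2
2 | 1 | 2
2 | 2 | 2
2 | 2 | 2
7 | 5 | 7
8 | 5 | 8
8 | 5 | 8
8 | 8 | 8
8 | 8 | 8
9 | 7 | 9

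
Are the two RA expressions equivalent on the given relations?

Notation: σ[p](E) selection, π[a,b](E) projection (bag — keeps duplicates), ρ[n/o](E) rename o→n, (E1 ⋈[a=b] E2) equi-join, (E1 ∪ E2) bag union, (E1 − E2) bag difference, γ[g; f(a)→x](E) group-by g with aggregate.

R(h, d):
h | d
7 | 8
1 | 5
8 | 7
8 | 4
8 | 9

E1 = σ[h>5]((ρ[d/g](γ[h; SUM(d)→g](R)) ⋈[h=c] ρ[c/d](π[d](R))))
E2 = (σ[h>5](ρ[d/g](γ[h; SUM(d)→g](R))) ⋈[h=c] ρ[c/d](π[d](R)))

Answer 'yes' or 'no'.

E1 per-node cardinality:
  R → 5
  γ[h; SUM(d)→g](R) → 3
  ρ[d/g](γ[h; SUM(d)→g](R)) → 3
  R → 5
  π[d](R) → 5
  ρ[c/d](π[d](R)) → 5
  (ρ[d/g](γ[h; SUM(d)→g](R)) ⋈[h=c] ρ[c/d](π[d](R))) → 2
  σ[h>5]((ρ[d/g](γ[h; SUM(d)→g](R)) ⋈[h=c] ρ[c/d](π[d](R)))) → 2
E2 per-node cardinality:
  R → 5
  γ[h; SUM(d)→g](R) → 3
  ρ[d/g](γ[h; SUM(d)→g](R)) → 3
  σ[h>5](ρ[d/g](γ[h; SUM(d)→g](R))) → 2
  R → 5
  π[d](R) → 5
  ρ[c/d](π[d](R)) → 5
  (σ[h>5](ρ[d/g](γ[h; SUM(d)→g](R))) ⋈[h=c] ρ[c/d](π[d](R))) → 2

E1 and E2 produce the same multiset:
h | d | c
7 | 8 | 7
8 | 20 | 8

yes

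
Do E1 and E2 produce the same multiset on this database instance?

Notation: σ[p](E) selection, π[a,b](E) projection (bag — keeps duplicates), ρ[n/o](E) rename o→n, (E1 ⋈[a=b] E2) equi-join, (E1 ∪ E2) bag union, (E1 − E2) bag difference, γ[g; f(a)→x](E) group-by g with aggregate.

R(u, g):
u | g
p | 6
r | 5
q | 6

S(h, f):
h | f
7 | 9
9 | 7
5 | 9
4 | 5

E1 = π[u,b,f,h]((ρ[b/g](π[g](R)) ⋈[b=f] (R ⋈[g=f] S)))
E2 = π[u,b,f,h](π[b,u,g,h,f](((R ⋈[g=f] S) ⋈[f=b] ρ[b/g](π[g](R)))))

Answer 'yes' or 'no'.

E1 per-node cardinality:
  R → 3
  π[g](R) → 3
  ρ[b/g](π[g](R)) → 3
  R → 3
  S → 4
  (R ⋈[g=f] S) → 1
  (ρ[b/g](π[g](R)) ⋈[b=f] (R ⋈[g=f] S)) → 1
  π[u,b,f,h]((ρ[b/g](π[g](R)) ⋈[b=f] (R ⋈[g=f] S))) → 1
E2 per-node cardinality:
  R → 3
  S → 4
  (R ⋈[g=f] S) → 1
  R → 3
  π[g](R) → 3
  ρ[b/g](π[g](R)) → 3
  ((R ⋈[g=f] S) ⋈[f=b] ρ[b/g](π[g](R))) → 1
  π[b,u,g,h,f](((R ⋈[g=f] S) ⋈[f=b] ρ[b/g](π[g](R)))) → 1
  π[u,b,f,h](π[b,u,g,h,f](((R ⋈[g=f] S) ⋈[f=b] ρ[b/g](π[g](R))))) → 1

E1 and E2 produce the same multiset:
u | b | f | h
r | 5 | 5 | 4

yes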